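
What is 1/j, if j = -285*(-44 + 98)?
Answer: -1/15390 ≈ -6.4977e-5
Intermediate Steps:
j = -15390 (j = -285*54 = -15390)
1/j = 1/(-15390) = -1/15390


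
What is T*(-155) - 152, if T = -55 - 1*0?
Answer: 8373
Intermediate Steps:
T = -55 (T = -55 + 0 = -55)
T*(-155) - 152 = -55*(-155) - 152 = 8525 - 152 = 8373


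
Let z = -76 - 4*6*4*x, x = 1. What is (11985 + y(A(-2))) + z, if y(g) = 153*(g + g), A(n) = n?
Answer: 11201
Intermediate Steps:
y(g) = 306*g (y(g) = 153*(2*g) = 306*g)
z = -172 (z = -76 - 4*6*4 = -76 - 96 = -172)
(11985 + y(A(-2))) + z = (11985 + 306*(-2)) - 172 = (11985 - 612) - 172 = 11373 - 172 = 11201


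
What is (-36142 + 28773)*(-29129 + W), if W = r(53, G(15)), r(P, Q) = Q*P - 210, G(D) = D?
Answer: 210340736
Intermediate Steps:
r(P, Q) = -210 + P*Q (r(P, Q) = P*Q - 210 = -210 + P*Q)
W = 585 (W = -210 + 53*15 = -210 + 795 = 585)
(-36142 + 28773)*(-29129 + W) = (-36142 + 28773)*(-29129 + 585) = -7369*(-28544) = 210340736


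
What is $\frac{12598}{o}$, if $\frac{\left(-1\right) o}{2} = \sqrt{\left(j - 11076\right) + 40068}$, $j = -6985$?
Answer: $- \frac{6299 \sqrt{22007}}{22007} \approx -42.461$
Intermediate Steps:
$o = - 2 \sqrt{22007}$ ($o = - 2 \sqrt{\left(-6985 - 11076\right) + 40068} = - 2 \sqrt{-18061 + 40068} = - 2 \sqrt{22007} \approx -296.7$)
$\frac{12598}{o} = \frac{12598}{\left(-2\right) \sqrt{22007}} = 12598 \left(- \frac{\sqrt{22007}}{44014}\right) = - \frac{6299 \sqrt{22007}}{22007}$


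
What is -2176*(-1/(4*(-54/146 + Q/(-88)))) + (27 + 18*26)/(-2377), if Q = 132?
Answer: -188925983/648921 ≈ -291.14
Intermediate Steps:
-2176*(-1/(4*(-54/146 + Q/(-88)))) + (27 + 18*26)/(-2377) = -2176*(-1/(4*(-54/146 + 132/(-88)))) + (27 + 18*26)/(-2377) = -2176*(-1/(4*(-54*1/146 + 132*(-1/88)))) + (27 + 468)*(-1/2377) = -2176*(-1/(4*(-27/73 - 3/2))) + 495*(-1/2377) = -2176/((-4*(-273/146))) - 495/2377 = -2176/546/73 - 495/2377 = -2176*73/546 - 495/2377 = -79424/273 - 495/2377 = -188925983/648921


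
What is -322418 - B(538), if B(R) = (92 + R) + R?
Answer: -323586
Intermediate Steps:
B(R) = 92 + 2*R
-322418 - B(538) = -322418 - (92 + 2*538) = -322418 - (92 + 1076) = -322418 - 1*1168 = -322418 - 1168 = -323586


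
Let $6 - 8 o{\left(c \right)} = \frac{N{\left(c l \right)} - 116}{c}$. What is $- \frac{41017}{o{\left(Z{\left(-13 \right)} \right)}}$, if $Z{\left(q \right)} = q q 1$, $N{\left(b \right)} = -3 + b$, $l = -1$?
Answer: $- \frac{27727492}{651} \approx -42592.0$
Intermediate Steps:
$Z{\left(q \right)} = q^{2}$ ($Z{\left(q \right)} = q^{2} \cdot 1 = q^{2}$)
$o{\left(c \right)} = \frac{3}{4} - \frac{-119 - c}{8 c}$ ($o{\left(c \right)} = \frac{3}{4} - \frac{\left(\left(-3 + c \left(-1\right)\right) - 116\right) \frac{1}{c}}{8} = \frac{3}{4} - \frac{\left(\left(-3 - c\right) - 116\right) \frac{1}{c}}{8} = \frac{3}{4} - \frac{\left(-119 - c\right) \frac{1}{c}}{8} = \frac{3}{4} - \frac{\frac{1}{c} \left(-119 - c\right)}{8} = \frac{3}{4} - \frac{-119 - c}{8 c}$)
$- \frac{41017}{o{\left(Z{\left(-13 \right)} \right)}} = - \frac{41017}{\frac{7}{8} \frac{1}{\left(-13\right)^{2}} \left(17 + \left(-13\right)^{2}\right)} = - \frac{41017}{\frac{7}{8} \cdot \frac{1}{169} \left(17 + 169\right)} = - \frac{41017}{\frac{7}{8} \cdot \frac{1}{169} \cdot 186} = - \frac{41017}{\frac{651}{676}} = \left(-41017\right) \frac{676}{651} = - \frac{27727492}{651}$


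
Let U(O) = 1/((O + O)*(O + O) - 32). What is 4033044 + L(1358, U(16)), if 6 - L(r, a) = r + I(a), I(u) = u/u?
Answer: 4031691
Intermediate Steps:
I(u) = 1
U(O) = 1/(-32 + 4*O²) (U(O) = 1/((2*O)*(2*O) - 32) = 1/(4*O² - 32) = 1/(-32 + 4*O²))
L(r, a) = 5 - r (L(r, a) = 6 - (r + 1) = 6 - (1 + r) = 6 + (-1 - r) = 5 - r)
4033044 + L(1358, U(16)) = 4033044 + (5 - 1*1358) = 4033044 + (5 - 1358) = 4033044 - 1353 = 4031691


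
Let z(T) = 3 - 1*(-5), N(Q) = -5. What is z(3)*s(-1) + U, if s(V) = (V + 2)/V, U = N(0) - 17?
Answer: -30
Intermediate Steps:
z(T) = 8 (z(T) = 3 + 5 = 8)
U = -22 (U = -5 - 17 = -22)
s(V) = (2 + V)/V
z(3)*s(-1) + U = 8*((2 - 1)/(-1)) - 22 = 8*(-1*1) - 22 = 8*(-1) - 22 = -8 - 22 = -30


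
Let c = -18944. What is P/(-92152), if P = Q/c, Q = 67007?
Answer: 1811/47181824 ≈ 3.8383e-5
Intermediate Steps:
P = -1811/512 (P = 67007/(-18944) = 67007*(-1/18944) = -1811/512 ≈ -3.5371)
P/(-92152) = -1811/512/(-92152) = -1811/512*(-1/92152) = 1811/47181824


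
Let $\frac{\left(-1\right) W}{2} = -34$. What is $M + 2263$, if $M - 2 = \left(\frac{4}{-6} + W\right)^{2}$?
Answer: $\frac{61189}{9} \approx 6798.8$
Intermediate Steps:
$W = 68$ ($W = \left(-2\right) \left(-34\right) = 68$)
$M = \frac{40822}{9}$ ($M = 2 + \left(\frac{4}{-6} + 68\right)^{2} = 2 + \left(4 \left(- \frac{1}{6}\right) + 68\right)^{2} = 2 + \left(- \frac{2}{3} + 68\right)^{2} = 2 + \left(\frac{202}{3}\right)^{2} = 2 + \frac{40804}{9} = \frac{40822}{9} \approx 4535.8$)
$M + 2263 = \frac{40822}{9} + 2263 = \frac{61189}{9}$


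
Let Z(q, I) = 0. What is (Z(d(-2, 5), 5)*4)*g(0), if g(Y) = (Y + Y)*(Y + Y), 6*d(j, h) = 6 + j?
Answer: 0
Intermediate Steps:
d(j, h) = 1 + j/6 (d(j, h) = (6 + j)/6 = 1 + j/6)
g(Y) = 4*Y² (g(Y) = (2*Y)*(2*Y) = 4*Y²)
(Z(d(-2, 5), 5)*4)*g(0) = (0*4)*(4*0²) = 0*(4*0) = 0*0 = 0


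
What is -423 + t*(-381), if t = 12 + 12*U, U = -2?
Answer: 4149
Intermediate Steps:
t = -12 (t = 12 + 12*(-2) = 12 - 24 = -12)
-423 + t*(-381) = -423 - 12*(-381) = -423 + 4572 = 4149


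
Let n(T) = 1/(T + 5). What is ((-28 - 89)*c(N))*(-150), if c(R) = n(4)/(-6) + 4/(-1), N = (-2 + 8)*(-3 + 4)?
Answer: -70525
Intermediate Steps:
n(T) = 1/(5 + T)
N = 6 (N = 6*1 = 6)
c(R) = -217/54 (c(R) = 1/((5 + 4)*(-6)) + 4/(-1) = -⅙/9 + 4*(-1) = (⅑)*(-⅙) - 4 = -1/54 - 4 = -217/54)
((-28 - 89)*c(N))*(-150) = ((-28 - 89)*(-217/54))*(-150) = -117*(-217/54)*(-150) = (2821/6)*(-150) = -70525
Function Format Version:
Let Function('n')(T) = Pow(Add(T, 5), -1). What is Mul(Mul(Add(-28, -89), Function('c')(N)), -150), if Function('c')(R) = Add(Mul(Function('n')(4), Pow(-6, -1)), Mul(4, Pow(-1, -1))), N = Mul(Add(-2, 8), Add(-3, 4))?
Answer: -70525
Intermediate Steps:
Function('n')(T) = Pow(Add(5, T), -1)
N = 6 (N = Mul(6, 1) = 6)
Function('c')(R) = Rational(-217, 54) (Function('c')(R) = Add(Mul(Pow(Add(5, 4), -1), Pow(-6, -1)), Mul(4, Pow(-1, -1))) = Add(Mul(Pow(9, -1), Rational(-1, 6)), Mul(4, -1)) = Add(Mul(Rational(1, 9), Rational(-1, 6)), -4) = Add(Rational(-1, 54), -4) = Rational(-217, 54))
Mul(Mul(Add(-28, -89), Function('c')(N)), -150) = Mul(Mul(Add(-28, -89), Rational(-217, 54)), -150) = Mul(Mul(-117, Rational(-217, 54)), -150) = Mul(Rational(2821, 6), -150) = -70525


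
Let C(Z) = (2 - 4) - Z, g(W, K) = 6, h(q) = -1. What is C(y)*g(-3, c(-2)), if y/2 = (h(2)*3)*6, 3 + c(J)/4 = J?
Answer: 204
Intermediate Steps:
c(J) = -12 + 4*J
y = -36 (y = 2*(-1*3*6) = 2*(-3*6) = 2*(-18) = -36)
C(Z) = -2 - Z
C(y)*g(-3, c(-2)) = (-2 - 1*(-36))*6 = (-2 + 36)*6 = 34*6 = 204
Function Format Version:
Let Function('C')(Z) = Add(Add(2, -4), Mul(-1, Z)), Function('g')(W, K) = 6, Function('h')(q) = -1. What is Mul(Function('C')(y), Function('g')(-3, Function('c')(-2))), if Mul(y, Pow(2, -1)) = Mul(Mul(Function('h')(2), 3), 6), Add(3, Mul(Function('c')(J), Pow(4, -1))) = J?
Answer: 204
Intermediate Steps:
Function('c')(J) = Add(-12, Mul(4, J))
y = -36 (y = Mul(2, Mul(Mul(-1, 3), 6)) = Mul(2, Mul(-3, 6)) = Mul(2, -18) = -36)
Function('C')(Z) = Add(-2, Mul(-1, Z))
Mul(Function('C')(y), Function('g')(-3, Function('c')(-2))) = Mul(Add(-2, Mul(-1, -36)), 6) = Mul(Add(-2, 36), 6) = Mul(34, 6) = 204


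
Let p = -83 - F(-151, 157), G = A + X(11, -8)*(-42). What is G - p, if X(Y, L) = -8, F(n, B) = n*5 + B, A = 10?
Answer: -169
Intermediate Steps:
F(n, B) = B + 5*n (F(n, B) = 5*n + B = B + 5*n)
G = 346 (G = 10 - 8*(-42) = 10 + 336 = 346)
p = 515 (p = -83 - (157 + 5*(-151)) = -83 - (157 - 755) = -83 - 1*(-598) = -83 + 598 = 515)
G - p = 346 - 1*515 = 346 - 515 = -169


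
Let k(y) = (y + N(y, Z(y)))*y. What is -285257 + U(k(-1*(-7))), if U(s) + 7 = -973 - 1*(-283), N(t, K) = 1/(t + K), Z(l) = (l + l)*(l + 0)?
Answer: -285954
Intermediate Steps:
Z(l) = 2*l² (Z(l) = (2*l)*l = 2*l²)
N(t, K) = 1/(K + t)
k(y) = y*(y + 1/(y + 2*y²)) (k(y) = (y + 1/(2*y² + y))*y = (y + 1/(y + 2*y²))*y = y*(y + 1/(y + 2*y²)))
U(s) = -697 (U(s) = -7 + (-973 - 1*(-283)) = -7 + (-973 + 283) = -7 - 690 = -697)
-285257 + U(k(-1*(-7))) = -285257 - 697 = -285954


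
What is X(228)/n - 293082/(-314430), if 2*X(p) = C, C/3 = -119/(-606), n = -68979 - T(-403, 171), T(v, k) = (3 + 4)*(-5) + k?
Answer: 54556886697/58531060652 ≈ 0.93210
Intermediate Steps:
T(v, k) = -35 + k (T(v, k) = 7*(-5) + k = -35 + k)
n = -69115 (n = -68979 - (-35 + 171) = -68979 - 1*136 = -68979 - 136 = -69115)
C = 119/202 (C = 3*(-119/(-606)) = 3*(-119*(-1/606)) = 3*(119/606) = 119/202 ≈ 0.58911)
X(p) = 119/404 (X(p) = (½)*(119/202) = 119/404)
X(228)/n - 293082/(-314430) = (119/404)/(-69115) - 293082/(-314430) = (119/404)*(-1/69115) - 293082*(-1/314430) = -119/27922460 + 48847/52405 = 54556886697/58531060652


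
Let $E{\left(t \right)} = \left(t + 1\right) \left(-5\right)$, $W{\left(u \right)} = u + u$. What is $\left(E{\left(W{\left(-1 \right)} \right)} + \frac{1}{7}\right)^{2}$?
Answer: $\frac{1296}{49} \approx 26.449$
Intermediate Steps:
$W{\left(u \right)} = 2 u$
$E{\left(t \right)} = -5 - 5 t$ ($E{\left(t \right)} = \left(1 + t\right) \left(-5\right) = -5 - 5 t$)
$\left(E{\left(W{\left(-1 \right)} \right)} + \frac{1}{7}\right)^{2} = \left(\left(-5 - 5 \cdot 2 \left(-1\right)\right) + \frac{1}{7}\right)^{2} = \left(\left(-5 - -10\right) + \frac{1}{7}\right)^{2} = \left(\left(-5 + 10\right) + \frac{1}{7}\right)^{2} = \left(5 + \frac{1}{7}\right)^{2} = \left(\frac{36}{7}\right)^{2} = \frac{1296}{49}$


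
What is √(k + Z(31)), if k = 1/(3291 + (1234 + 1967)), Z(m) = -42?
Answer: I*√442532049/3246 ≈ 6.4807*I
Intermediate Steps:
k = 1/6492 (k = 1/(3291 + 3201) = 1/6492 ≈ 0.00015404)
√(k + Z(31)) = √(1/6492 - 42) = √(-272663/6492) = I*√442532049/3246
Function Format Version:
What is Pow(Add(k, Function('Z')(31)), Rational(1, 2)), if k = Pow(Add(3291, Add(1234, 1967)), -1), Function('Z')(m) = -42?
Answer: Mul(Rational(1, 3246), I, Pow(442532049, Rational(1, 2))) ≈ Mul(6.4807, I)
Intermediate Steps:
k = Rational(1, 6492) (k = Pow(Add(3291, 3201), -1) = Pow(6492, -1) = Rational(1, 6492) ≈ 0.00015404)
Pow(Add(k, Function('Z')(31)), Rational(1, 2)) = Pow(Add(Rational(1, 6492), -42), Rational(1, 2)) = Pow(Rational(-272663, 6492), Rational(1, 2)) = Mul(Rational(1, 3246), I, Pow(442532049, Rational(1, 2)))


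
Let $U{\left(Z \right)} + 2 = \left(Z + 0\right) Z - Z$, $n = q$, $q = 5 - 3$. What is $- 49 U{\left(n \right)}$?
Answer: $0$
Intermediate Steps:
$q = 2$
$n = 2$
$U{\left(Z \right)} = -2 + Z^{2} - Z$ ($U{\left(Z \right)} = -2 + \left(\left(Z + 0\right) Z - Z\right) = -2 - \left(Z - Z Z\right) = -2 + \left(Z^{2} - Z\right) = -2 + Z^{2} - Z$)
$- 49 U{\left(n \right)} = - 49 \left(-2 + 2^{2} - 2\right) = - 49 \left(-2 + 4 - 2\right) = \left(-49\right) 0 = 0$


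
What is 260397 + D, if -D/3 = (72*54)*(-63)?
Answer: 995229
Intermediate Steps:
D = 734832 (D = -3*72*54*(-63) = -11664*(-63) = -3*(-244944) = 734832)
260397 + D = 260397 + 734832 = 995229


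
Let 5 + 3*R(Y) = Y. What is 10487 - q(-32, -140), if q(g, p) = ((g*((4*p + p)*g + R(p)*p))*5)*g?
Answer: -447968539/3 ≈ -1.4932e+8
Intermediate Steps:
R(Y) = -5/3 + Y/3
q(g, p) = 5*g**2*(p*(-5/3 + p/3) + 5*g*p) (q(g, p) = ((g*((4*p + p)*g + (-5/3 + p/3)*p))*5)*g = ((g*((5*p)*g + p*(-5/3 + p/3)))*5)*g = ((g*(5*g*p + p*(-5/3 + p/3)))*5)*g = ((g*(p*(-5/3 + p/3) + 5*g*p))*5)*g = (5*g*(p*(-5/3 + p/3) + 5*g*p))*g = 5*g**2*(p*(-5/3 + p/3) + 5*g*p))
10487 - q(-32, -140) = 10487 - 5*(-140)*(-32)**2*(-5 - 140 + 15*(-32))/3 = 10487 - 5*(-140)*1024*(-5 - 140 - 480)/3 = 10487 - 5*(-140)*1024*(-625)/3 = 10487 - 1*448000000/3 = 10487 - 448000000/3 = -447968539/3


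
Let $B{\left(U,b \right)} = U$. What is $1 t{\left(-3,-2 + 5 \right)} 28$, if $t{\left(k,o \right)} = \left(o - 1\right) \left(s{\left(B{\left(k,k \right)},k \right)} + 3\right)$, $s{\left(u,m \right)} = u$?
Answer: $0$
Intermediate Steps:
$t{\left(k,o \right)} = \left(-1 + o\right) \left(3 + k\right)$ ($t{\left(k,o \right)} = \left(o - 1\right) \left(k + 3\right) = \left(-1 + o\right) \left(3 + k\right)$)
$1 t{\left(-3,-2 + 5 \right)} 28 = 1 \left(-3 - -3 + 3 \left(-2 + 5\right) - 3 \left(-2 + 5\right)\right) 28 = 1 \left(-3 + 3 + 3 \cdot 3 - 9\right) 28 = 1 \left(-3 + 3 + 9 - 9\right) 28 = 1 \cdot 0 \cdot 28 = 0 \cdot 28 = 0$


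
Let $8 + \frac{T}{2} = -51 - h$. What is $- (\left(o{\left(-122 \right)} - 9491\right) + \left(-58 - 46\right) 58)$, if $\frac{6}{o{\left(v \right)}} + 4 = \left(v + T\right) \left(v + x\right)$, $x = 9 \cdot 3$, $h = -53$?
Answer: $\frac{32924282}{2121} \approx 15523.0$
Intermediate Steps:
$x = 27$
$T = -12$ ($T = -16 + 2 \left(-51 - -53\right) = -16 + 2 \left(-51 + 53\right) = -16 + 2 \cdot 2 = -16 + 4 = -12$)
$o{\left(v \right)} = \frac{6}{-4 + \left(-12 + v\right) \left(27 + v\right)}$ ($o{\left(v \right)} = \frac{6}{-4 + \left(v - 12\right) \left(v + 27\right)} = \frac{6}{-4 + \left(-12 + v\right) \left(27 + v\right)}$)
$- (\left(o{\left(-122 \right)} - 9491\right) + \left(-58 - 46\right) 58) = - (\left(\frac{6}{-328 + \left(-122\right)^{2} + 15 \left(-122\right)} - 9491\right) + \left(-58 - 46\right) 58) = - (\left(\frac{6}{-328 + 14884 - 1830} - 9491\right) - 6032) = - (\left(\frac{6}{12726} - 9491\right) - 6032) = - (\left(6 \cdot \frac{1}{12726} - 9491\right) - 6032) = - (\left(\frac{1}{2121} - 9491\right) - 6032) = - (- \frac{20130410}{2121} - 6032) = \left(-1\right) \left(- \frac{32924282}{2121}\right) = \frac{32924282}{2121}$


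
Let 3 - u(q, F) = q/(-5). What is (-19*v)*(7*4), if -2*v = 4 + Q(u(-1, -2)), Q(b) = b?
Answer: 9044/5 ≈ 1808.8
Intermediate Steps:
u(q, F) = 3 + q/5 (u(q, F) = 3 - q/(-5) = 3 - q*(-1)/5 = 3 - (-1)*q/5 = 3 + q/5)
v = -17/5 (v = -(4 + (3 + (⅕)*(-1)))/2 = -(4 + (3 - ⅕))/2 = -(4 + 14/5)/2 = -½*34/5 = -17/5 ≈ -3.4000)
(-19*v)*(7*4) = (-19*(-17/5))*(7*4) = (323/5)*28 = 9044/5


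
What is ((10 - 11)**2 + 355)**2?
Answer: 126736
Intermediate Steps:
((10 - 11)**2 + 355)**2 = ((-1)**2 + 355)**2 = (1 + 355)**2 = 356**2 = 126736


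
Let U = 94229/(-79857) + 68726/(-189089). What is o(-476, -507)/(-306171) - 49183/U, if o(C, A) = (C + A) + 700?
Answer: 227383180603484140318/7135596698523273 ≈ 31866.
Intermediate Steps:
o(C, A) = 700 + A + C (o(C, A) = (A + C) + 700 = 700 + A + C)
U = -23305919563/15100080273 (U = 94229*(-1/79857) + 68726*(-1/189089) = -94229/79857 - 68726/189089 = -23305919563/15100080273 ≈ -1.5434)
o(-476, -507)/(-306171) - 49183/U = (700 - 507 - 476)/(-306171) - 49183/(-23305919563/15100080273) = -283*(-1/306171) - 49183*(-15100080273/23305919563) = 283/306171 + 742667248066959/23305919563 = 227383180603484140318/7135596698523273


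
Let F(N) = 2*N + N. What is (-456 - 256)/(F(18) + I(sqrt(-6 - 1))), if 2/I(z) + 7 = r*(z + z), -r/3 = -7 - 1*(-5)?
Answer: -634837/48136 - 267*I*sqrt(7)/48136 ≈ -13.188 - 0.014675*I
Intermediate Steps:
r = 6 (r = -3*(-7 - 1*(-5)) = -3*(-7 + 5) = -3*(-2) = 6)
F(N) = 3*N
I(z) = 2/(-7 + 12*z) (I(z) = 2/(-7 + 6*(z + z)) = 2/(-7 + 6*(2*z)) = 2/(-7 + 12*z))
(-456 - 256)/(F(18) + I(sqrt(-6 - 1))) = (-456 - 256)/(3*18 + 2/(-7 + 12*sqrt(-6 - 1))) = -712/(54 + 2/(-7 + 12*sqrt(-7))) = -712/(54 + 2/(-7 + 12*(I*sqrt(7)))) = -712/(54 + 2/(-7 + 12*I*sqrt(7)))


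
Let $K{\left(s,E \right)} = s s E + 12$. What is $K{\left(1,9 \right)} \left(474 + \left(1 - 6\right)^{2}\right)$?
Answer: $10479$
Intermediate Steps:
$K{\left(s,E \right)} = 12 + E s^{2}$ ($K{\left(s,E \right)} = s^{2} E + 12 = E s^{2} + 12 = 12 + E s^{2}$)
$K{\left(1,9 \right)} \left(474 + \left(1 - 6\right)^{2}\right) = \left(12 + 9 \cdot 1^{2}\right) \left(474 + \left(1 - 6\right)^{2}\right) = \left(12 + 9 \cdot 1\right) \left(474 + \left(-5\right)^{2}\right) = \left(12 + 9\right) \left(474 + 25\right) = 21 \cdot 499 = 10479$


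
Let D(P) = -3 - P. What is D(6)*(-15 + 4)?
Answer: 99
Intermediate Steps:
D(6)*(-15 + 4) = (-3 - 1*6)*(-15 + 4) = (-3 - 6)*(-11) = -9*(-11) = 99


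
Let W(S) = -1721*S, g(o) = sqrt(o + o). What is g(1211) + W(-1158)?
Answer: 1992918 + sqrt(2422) ≈ 1.9930e+6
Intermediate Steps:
g(o) = sqrt(2)*sqrt(o) (g(o) = sqrt(2*o) = sqrt(2)*sqrt(o))
g(1211) + W(-1158) = sqrt(2)*sqrt(1211) - 1721*(-1158) = sqrt(2422) + 1992918 = 1992918 + sqrt(2422)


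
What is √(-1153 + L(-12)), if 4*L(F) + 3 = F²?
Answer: I*√4471/2 ≈ 33.433*I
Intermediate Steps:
L(F) = -¾ + F²/4
√(-1153 + L(-12)) = √(-1153 + (-¾ + (¼)*(-12)²)) = √(-1153 + (-¾ + (¼)*144)) = √(-1153 + (-¾ + 36)) = √(-1153 + 141/4) = √(-4471/4) = I*√4471/2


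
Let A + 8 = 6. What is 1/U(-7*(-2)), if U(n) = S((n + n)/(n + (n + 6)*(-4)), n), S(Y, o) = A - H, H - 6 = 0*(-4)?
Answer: -1/8 ≈ -0.12500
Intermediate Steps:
A = -2 (A = -8 + 6 = -2)
H = 6 (H = 6 + 0*(-4) = 6 + 0 = 6)
S(Y, o) = -8 (S(Y, o) = -2 - 1*6 = -2 - 6 = -8)
U(n) = -8
1/U(-7*(-2)) = 1/(-8) = -1/8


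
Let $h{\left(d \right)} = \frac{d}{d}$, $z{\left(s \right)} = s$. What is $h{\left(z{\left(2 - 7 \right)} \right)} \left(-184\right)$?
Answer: $-184$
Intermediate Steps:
$h{\left(d \right)} = 1$
$h{\left(z{\left(2 - 7 \right)} \right)} \left(-184\right) = 1 \left(-184\right) = -184$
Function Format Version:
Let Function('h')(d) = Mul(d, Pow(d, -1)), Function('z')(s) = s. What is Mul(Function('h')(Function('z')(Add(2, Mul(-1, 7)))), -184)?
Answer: -184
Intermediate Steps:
Function('h')(d) = 1
Mul(Function('h')(Function('z')(Add(2, Mul(-1, 7)))), -184) = Mul(1, -184) = -184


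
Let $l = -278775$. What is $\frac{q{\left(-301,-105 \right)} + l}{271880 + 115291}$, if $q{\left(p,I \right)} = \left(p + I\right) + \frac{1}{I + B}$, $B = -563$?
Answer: $- \frac{62164303}{86210076} \approx -0.72108$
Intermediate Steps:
$q{\left(p,I \right)} = I + p + \frac{1}{-563 + I}$ ($q{\left(p,I \right)} = \left(p + I\right) + \frac{1}{I - 563} = \left(I + p\right) + \frac{1}{-563 + I} = I + p + \frac{1}{-563 + I}$)
$\frac{q{\left(-301,-105 \right)} + l}{271880 + 115291} = \frac{\frac{1 + \left(-105\right)^{2} - -59115 - -169463 - -31605}{-563 - 105} - 278775}{271880 + 115291} = \frac{\frac{1 + 11025 + 59115 + 169463 + 31605}{-668} - 278775}{387171} = \left(\left(- \frac{1}{668}\right) 271209 - 278775\right) \frac{1}{387171} = \left(- \frac{271209}{668} - 278775\right) \frac{1}{387171} = \left(- \frac{186492909}{668}\right) \frac{1}{387171} = - \frac{62164303}{86210076}$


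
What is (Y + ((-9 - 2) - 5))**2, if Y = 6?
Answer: 100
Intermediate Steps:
(Y + ((-9 - 2) - 5))**2 = (6 + ((-9 - 2) - 5))**2 = (6 + (-11 - 5))**2 = (6 - 16)**2 = (-10)**2 = 100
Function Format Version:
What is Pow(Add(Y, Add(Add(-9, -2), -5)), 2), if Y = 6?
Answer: 100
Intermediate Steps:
Pow(Add(Y, Add(Add(-9, -2), -5)), 2) = Pow(Add(6, Add(Add(-9, -2), -5)), 2) = Pow(Add(6, Add(-11, -5)), 2) = Pow(Add(6, -16), 2) = Pow(-10, 2) = 100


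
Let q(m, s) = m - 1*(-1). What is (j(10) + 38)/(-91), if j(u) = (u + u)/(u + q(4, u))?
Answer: -118/273 ≈ -0.43223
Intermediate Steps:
q(m, s) = 1 + m (q(m, s) = m + 1 = 1 + m)
j(u) = 2*u/(5 + u) (j(u) = (u + u)/(u + (1 + 4)) = (2*u)/(u + 5) = (2*u)/(5 + u) = 2*u/(5 + u))
(j(10) + 38)/(-91) = (2*10/(5 + 10) + 38)/(-91) = -(2*10/15 + 38)/91 = -(2*10*(1/15) + 38)/91 = -(4/3 + 38)/91 = -1/91*118/3 = -118/273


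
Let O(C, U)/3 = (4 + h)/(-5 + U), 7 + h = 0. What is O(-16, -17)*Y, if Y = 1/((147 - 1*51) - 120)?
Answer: -3/176 ≈ -0.017045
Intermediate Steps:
h = -7 (h = -7 + 0 = -7)
Y = -1/24 (Y = 1/((147 - 51) - 120) = 1/(96 - 120) = 1/(-24) = -1/24 ≈ -0.041667)
O(C, U) = -9/(-5 + U) (O(C, U) = 3*((4 - 7)/(-5 + U)) = 3*(-3/(-5 + U)) = -9/(-5 + U))
O(-16, -17)*Y = -9/(-5 - 17)*(-1/24) = -9/(-22)*(-1/24) = -9*(-1/22)*(-1/24) = (9/22)*(-1/24) = -3/176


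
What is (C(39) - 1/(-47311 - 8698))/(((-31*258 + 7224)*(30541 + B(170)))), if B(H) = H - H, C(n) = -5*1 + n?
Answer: -634769/441327284202 ≈ -1.4383e-6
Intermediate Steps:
C(n) = -5 + n
B(H) = 0
(C(39) - 1/(-47311 - 8698))/(((-31*258 + 7224)*(30541 + B(170)))) = ((-5 + 39) - 1/(-47311 - 8698))/(((-31*258 + 7224)*(30541 + 0))) = (34 - 1/(-56009))/(((-7998 + 7224)*30541)) = (34 - 1*(-1/56009))/((-774*30541)) = (34 + 1/56009)/(-23638734) = (1904307/56009)*(-1/23638734) = -634769/441327284202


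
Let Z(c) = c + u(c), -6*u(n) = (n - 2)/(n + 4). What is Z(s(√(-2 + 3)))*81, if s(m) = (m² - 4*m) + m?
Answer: -135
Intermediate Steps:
u(n) = -(-2 + n)/(6*(4 + n)) (u(n) = -(n - 2)/(6*(n + 4)) = -(-2 + n)/(6*(4 + n)))
s(m) = m² - 3*m
Z(c) = c + (2 - c)/(6*(4 + c))
Z(s(√(-2 + 3)))*81 = ((2 - √(-2 + 3)*(-3 + √(-2 + 3)) + 6*(√(-2 + 3)*(-3 + √(-2 + 3)))*(4 + √(-2 + 3)*(-3 + √(-2 + 3))))/(6*(4 + √(-2 + 3)*(-3 + √(-2 + 3)))))*81 = ((2 - √1*(-3 + √1) + 6*(√1*(-3 + √1))*(4 + √1*(-3 + √1)))/(6*(4 + √1*(-3 + √1))))*81 = ((2 - (-3 + 1) + 6*(1*(-3 + 1))*(4 + 1*(-3 + 1)))/(6*(4 + 1*(-3 + 1))))*81 = ((2 - (-2) + 6*(1*(-2))*(4 + 1*(-2)))/(6*(4 + 1*(-2))))*81 = ((2 - 1*(-2) + 6*(-2)*(4 - 2))/(6*(4 - 2)))*81 = ((⅙)*(2 + 2 + 6*(-2)*2)/2)*81 = ((⅙)*(½)*(2 + 2 - 24))*81 = ((⅙)*(½)*(-20))*81 = -5/3*81 = -135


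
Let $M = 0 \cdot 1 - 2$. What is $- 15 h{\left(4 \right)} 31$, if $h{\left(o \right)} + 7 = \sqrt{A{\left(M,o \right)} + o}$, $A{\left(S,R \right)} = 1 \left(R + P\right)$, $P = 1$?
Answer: $1860$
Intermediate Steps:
$M = -2$ ($M = 0 - 2 = -2$)
$A{\left(S,R \right)} = 1 + R$ ($A{\left(S,R \right)} = 1 \left(R + 1\right) = 1 \left(1 + R\right) = 1 + R$)
$h{\left(o \right)} = -7 + \sqrt{1 + 2 o}$ ($h{\left(o \right)} = -7 + \sqrt{\left(1 + o\right) + o} = -7 + \sqrt{1 + 2 o}$)
$- 15 h{\left(4 \right)} 31 = - 15 \left(-7 + \sqrt{1 + 2 \cdot 4}\right) 31 = - 15 \left(-7 + \sqrt{1 + 8}\right) 31 = - 15 \left(-7 + \sqrt{9}\right) 31 = - 15 \left(-7 + 3\right) 31 = \left(-15\right) \left(-4\right) 31 = 60 \cdot 31 = 1860$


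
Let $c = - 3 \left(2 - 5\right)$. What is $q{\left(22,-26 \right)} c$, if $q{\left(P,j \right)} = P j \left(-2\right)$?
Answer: $10296$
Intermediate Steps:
$c = 9$ ($c = \left(-3\right) \left(-3\right) = 9$)
$q{\left(P,j \right)} = - 2 P j$
$q{\left(22,-26 \right)} c = \left(-2\right) 22 \left(-26\right) 9 = 1144 \cdot 9 = 10296$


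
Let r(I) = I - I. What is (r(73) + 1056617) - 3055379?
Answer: -1998762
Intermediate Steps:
r(I) = 0
(r(73) + 1056617) - 3055379 = (0 + 1056617) - 3055379 = 1056617 - 3055379 = -1998762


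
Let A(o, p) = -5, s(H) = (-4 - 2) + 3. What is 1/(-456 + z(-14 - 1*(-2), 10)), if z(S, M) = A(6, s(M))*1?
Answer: -1/461 ≈ -0.0021692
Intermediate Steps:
s(H) = -3 (s(H) = -6 + 3 = -3)
z(S, M) = -5 (z(S, M) = -5*1 = -5)
1/(-456 + z(-14 - 1*(-2), 10)) = 1/(-456 - 5) = 1/(-461) = -1/461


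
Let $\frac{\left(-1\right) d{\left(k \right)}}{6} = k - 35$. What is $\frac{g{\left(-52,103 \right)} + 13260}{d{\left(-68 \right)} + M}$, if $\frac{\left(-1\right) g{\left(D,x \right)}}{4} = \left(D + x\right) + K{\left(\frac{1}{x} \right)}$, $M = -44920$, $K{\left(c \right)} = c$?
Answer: $- \frac{672382}{2281553} \approx -0.2947$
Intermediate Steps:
$d{\left(k \right)} = 210 - 6 k$ ($d{\left(k \right)} = - 6 \left(k - 35\right) = - 6 \left(-35 + k\right) = 210 - 6 k$)
$g{\left(D,x \right)} = - 4 D - 4 x - \frac{4}{x}$ ($g{\left(D,x \right)} = - 4 \left(\left(D + x\right) + \frac{1}{x}\right) = - 4 \left(D + x + \frac{1}{x}\right) = - 4 D - 4 x - \frac{4}{x}$)
$\frac{g{\left(-52,103 \right)} + 13260}{d{\left(-68 \right)} + M} = \frac{\frac{4 \left(-1 + 103 \left(\left(-1\right) \left(-52\right) - 103\right)\right)}{103} + 13260}{\left(210 - -408\right) - 44920} = \frac{4 \cdot \frac{1}{103} \left(-1 + 103 \left(52 - 103\right)\right) + 13260}{\left(210 + 408\right) - 44920} = \frac{4 \cdot \frac{1}{103} \left(-1 + 103 \left(-51\right)\right) + 13260}{618 - 44920} = \frac{4 \cdot \frac{1}{103} \left(-1 - 5253\right) + 13260}{-44302} = \left(4 \cdot \frac{1}{103} \left(-5254\right) + 13260\right) \left(- \frac{1}{44302}\right) = \left(- \frac{21016}{103} + 13260\right) \left(- \frac{1}{44302}\right) = \frac{1344764}{103} \left(- \frac{1}{44302}\right) = - \frac{672382}{2281553}$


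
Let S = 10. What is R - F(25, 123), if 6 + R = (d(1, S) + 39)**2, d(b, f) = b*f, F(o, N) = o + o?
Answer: 2345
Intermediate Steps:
F(o, N) = 2*o
R = 2395 (R = -6 + (1*10 + 39)**2 = -6 + (10 + 39)**2 = -6 + 49**2 = -6 + 2401 = 2395)
R - F(25, 123) = 2395 - 2*25 = 2395 - 1*50 = 2395 - 50 = 2345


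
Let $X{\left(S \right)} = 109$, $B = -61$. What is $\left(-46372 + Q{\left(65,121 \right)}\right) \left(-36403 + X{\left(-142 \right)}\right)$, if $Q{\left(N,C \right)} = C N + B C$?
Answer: $1665459072$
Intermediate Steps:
$Q{\left(N,C \right)} = - 61 C + C N$ ($Q{\left(N,C \right)} = C N - 61 C = - 61 C + C N$)
$\left(-46372 + Q{\left(65,121 \right)}\right) \left(-36403 + X{\left(-142 \right)}\right) = \left(-46372 + 121 \left(-61 + 65\right)\right) \left(-36403 + 109\right) = \left(-46372 + 121 \cdot 4\right) \left(-36294\right) = \left(-46372 + 484\right) \left(-36294\right) = \left(-45888\right) \left(-36294\right) = 1665459072$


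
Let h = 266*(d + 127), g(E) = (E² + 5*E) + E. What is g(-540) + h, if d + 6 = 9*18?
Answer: 363638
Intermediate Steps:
d = 156 (d = -6 + 9*18 = -6 + 162 = 156)
g(E) = E² + 6*E
h = 75278 (h = 266*(156 + 127) = 266*283 = 75278)
g(-540) + h = -540*(6 - 540) + 75278 = -540*(-534) + 75278 = 288360 + 75278 = 363638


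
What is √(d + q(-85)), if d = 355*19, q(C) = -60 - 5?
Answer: 2*√1670 ≈ 81.731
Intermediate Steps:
q(C) = -65
d = 6745
√(d + q(-85)) = √(6745 - 65) = √6680 = 2*√1670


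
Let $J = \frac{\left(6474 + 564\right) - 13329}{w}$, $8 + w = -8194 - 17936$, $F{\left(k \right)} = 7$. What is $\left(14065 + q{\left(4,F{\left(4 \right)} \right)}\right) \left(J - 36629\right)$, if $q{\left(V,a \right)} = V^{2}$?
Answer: $- \frac{13481184757391}{26138} \approx -5.1577 \cdot 10^{8}$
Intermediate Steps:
$w = -26138$ ($w = -8 - 26130 = -26138$)
$J = \frac{6291}{26138}$ ($J = \frac{\left(6474 + 564\right) - 13329}{-26138} = \left(7038 - 13329\right) \left(- \frac{1}{26138}\right) = \left(-6291\right) \left(- \frac{1}{26138}\right) = \frac{6291}{26138} \approx 0.24068$)
$\left(14065 + q{\left(4,F{\left(4 \right)} \right)}\right) \left(J - 36629\right) = \left(14065 + 4^{2}\right) \left(\frac{6291}{26138} - 36629\right) = \left(14065 + 16\right) \left(- \frac{957402511}{26138}\right) = 14081 \left(- \frac{957402511}{26138}\right) = - \frac{13481184757391}{26138}$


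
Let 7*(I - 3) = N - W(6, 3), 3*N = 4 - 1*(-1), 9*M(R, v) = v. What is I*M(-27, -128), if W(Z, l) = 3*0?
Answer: -8704/189 ≈ -46.053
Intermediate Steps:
M(R, v) = v/9
W(Z, l) = 0
N = 5/3 (N = (4 - 1*(-1))/3 = (4 + 1)/3 = (1/3)*5 = 5/3 ≈ 1.6667)
I = 68/21 (I = 3 + (5/3 - 1*0)/7 = 3 + (5/3 + 0)/7 = 3 + (1/7)*(5/3) = 3 + 5/21 = 68/21 ≈ 3.2381)
I*M(-27, -128) = 68*((1/9)*(-128))/21 = (68/21)*(-128/9) = -8704/189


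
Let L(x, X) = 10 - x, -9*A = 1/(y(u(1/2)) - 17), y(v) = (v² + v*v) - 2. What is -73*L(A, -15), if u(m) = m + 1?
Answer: -190384/261 ≈ -729.44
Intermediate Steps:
u(m) = 1 + m
y(v) = -2 + 2*v² (y(v) = (v² + v²) - 2 = 2*v² - 2 = -2 + 2*v²)
A = 2/261 (A = -1/(9*((-2 + 2*(1 + 1/2)²) - 17)) = -1/(9*((-2 + 2*(1 + ½)²) - 17)) = -1/(9*((-2 + 2*(3/2)²) - 17)) = -1/(9*((-2 + 2*(9/4)) - 17)) = -1/(9*((-2 + 9/2) - 17)) = -1/(9*(5/2 - 17)) = -1/(9*(-29/2)) = -⅑*(-2/29) = 2/261 ≈ 0.0076628)
-73*L(A, -15) = -73*(10 - 1*2/261) = -73*(10 - 2/261) = -73*2608/261 = -190384/261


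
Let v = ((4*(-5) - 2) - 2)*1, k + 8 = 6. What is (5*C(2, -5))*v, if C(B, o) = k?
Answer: 240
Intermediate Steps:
k = -2 (k = -8 + 6 = -2)
v = -24 (v = ((-20 - 2) - 2)*1 = (-22 - 2)*1 = -24*1 = -24)
C(B, o) = -2
(5*C(2, -5))*v = (5*(-2))*(-24) = -10*(-24) = 240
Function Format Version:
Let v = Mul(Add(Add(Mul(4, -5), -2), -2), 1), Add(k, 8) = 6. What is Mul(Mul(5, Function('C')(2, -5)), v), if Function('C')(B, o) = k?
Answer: 240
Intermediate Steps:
k = -2 (k = Add(-8, 6) = -2)
v = -24 (v = Mul(Add(Add(-20, -2), -2), 1) = Mul(Add(-22, -2), 1) = Mul(-24, 1) = -24)
Function('C')(B, o) = -2
Mul(Mul(5, Function('C')(2, -5)), v) = Mul(Mul(5, -2), -24) = Mul(-10, -24) = 240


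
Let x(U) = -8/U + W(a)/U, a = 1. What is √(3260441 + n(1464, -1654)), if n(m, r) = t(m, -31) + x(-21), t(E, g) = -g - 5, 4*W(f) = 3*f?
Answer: √5751464397/42 ≈ 1805.7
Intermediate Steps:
W(f) = 3*f/4 (W(f) = (3*f)/4 = 3*f/4)
t(E, g) = -5 - g
x(U) = -29/(4*U) (x(U) = -8/U + ((¾)*1)/U = -8/U + 3/(4*U) = -29/(4*U))
n(m, r) = 2213/84 (n(m, r) = (-5 - 1*(-31)) - 29/4/(-21) = (-5 + 31) - 29/4*(-1/21) = 26 + 29/84 = 2213/84)
√(3260441 + n(1464, -1654)) = √(3260441 + 2213/84) = √(273879257/84) = √5751464397/42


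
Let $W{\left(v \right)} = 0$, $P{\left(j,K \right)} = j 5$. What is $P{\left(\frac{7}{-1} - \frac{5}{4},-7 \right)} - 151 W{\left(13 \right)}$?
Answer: $- \frac{165}{4} \approx -41.25$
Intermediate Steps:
$P{\left(j,K \right)} = 5 j$
$P{\left(\frac{7}{-1} - \frac{5}{4},-7 \right)} - 151 W{\left(13 \right)} = 5 \left(\frac{7}{-1} - \frac{5}{4}\right) - 0 = 5 \left(7 \left(-1\right) - \frac{5}{4}\right) + 0 = 5 \left(-7 - \frac{5}{4}\right) + 0 = 5 \left(- \frac{33}{4}\right) + 0 = - \frac{165}{4} + 0 = - \frac{165}{4}$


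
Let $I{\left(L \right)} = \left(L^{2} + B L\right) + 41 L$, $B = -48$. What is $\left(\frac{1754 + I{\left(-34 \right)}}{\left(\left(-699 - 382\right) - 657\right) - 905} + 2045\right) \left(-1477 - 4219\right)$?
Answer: $- \frac{30768578752}{2643} \approx -1.1642 \cdot 10^{7}$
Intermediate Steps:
$I{\left(L \right)} = L^{2} - 7 L$ ($I{\left(L \right)} = \left(L^{2} - 48 L\right) + 41 L = L^{2} - 7 L$)
$\left(\frac{1754 + I{\left(-34 \right)}}{\left(\left(-699 - 382\right) - 657\right) - 905} + 2045\right) \left(-1477 - 4219\right) = \left(\frac{1754 - 34 \left(-7 - 34\right)}{\left(\left(-699 - 382\right) - 657\right) - 905} + 2045\right) \left(-1477 - 4219\right) = \left(\frac{1754 - -1394}{\left(-1081 - 657\right) - 905} + 2045\right) \left(-5696\right) = \left(\frac{1754 + 1394}{-1738 - 905} + 2045\right) \left(-5696\right) = \left(\frac{3148}{-2643} + 2045\right) \left(-5696\right) = \left(3148 \left(- \frac{1}{2643}\right) + 2045\right) \left(-5696\right) = \left(- \frac{3148}{2643} + 2045\right) \left(-5696\right) = \frac{5401787}{2643} \left(-5696\right) = - \frac{30768578752}{2643}$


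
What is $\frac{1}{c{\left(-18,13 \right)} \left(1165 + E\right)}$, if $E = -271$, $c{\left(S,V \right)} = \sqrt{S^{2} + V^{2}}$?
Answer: $\frac{\sqrt{493}}{440742} \approx 5.0378 \cdot 10^{-5}$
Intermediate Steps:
$\frac{1}{c{\left(-18,13 \right)} \left(1165 + E\right)} = \frac{1}{\sqrt{\left(-18\right)^{2} + 13^{2}} \left(1165 - 271\right)} = \frac{1}{\sqrt{324 + 169} \cdot 894} = \frac{1}{\sqrt{493} \cdot 894} = \frac{1}{894 \sqrt{493}} = \frac{\sqrt{493}}{440742}$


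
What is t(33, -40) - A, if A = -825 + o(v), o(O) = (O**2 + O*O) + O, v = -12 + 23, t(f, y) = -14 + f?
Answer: 591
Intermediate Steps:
v = 11
o(O) = O + 2*O**2 (o(O) = (O**2 + O**2) + O = 2*O**2 + O = O + 2*O**2)
A = -572 (A = -825 + 11*(1 + 2*11) = -825 + 11*(1 + 22) = -825 + 11*23 = -825 + 253 = -572)
t(33, -40) - A = (-14 + 33) - 1*(-572) = 19 + 572 = 591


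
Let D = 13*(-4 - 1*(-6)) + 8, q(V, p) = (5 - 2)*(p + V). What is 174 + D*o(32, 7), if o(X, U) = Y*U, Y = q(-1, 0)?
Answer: -540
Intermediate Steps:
q(V, p) = 3*V + 3*p (q(V, p) = 3*(V + p) = 3*V + 3*p)
Y = -3 (Y = 3*(-1) + 3*0 = -3 + 0 = -3)
o(X, U) = -3*U
D = 34 (D = 13*(-4 + 6) + 8 = 13*2 + 8 = 26 + 8 = 34)
174 + D*o(32, 7) = 174 + 34*(-3*7) = 174 + 34*(-21) = 174 - 714 = -540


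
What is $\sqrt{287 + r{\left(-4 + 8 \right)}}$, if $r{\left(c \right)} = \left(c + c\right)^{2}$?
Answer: $3 \sqrt{39} \approx 18.735$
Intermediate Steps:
$r{\left(c \right)} = 4 c^{2}$ ($r{\left(c \right)} = \left(2 c\right)^{2} = 4 c^{2}$)
$\sqrt{287 + r{\left(-4 + 8 \right)}} = \sqrt{287 + 4 \left(-4 + 8\right)^{2}} = \sqrt{287 + 4 \cdot 4^{2}} = \sqrt{287 + 4 \cdot 16} = \sqrt{287 + 64} = \sqrt{351} = 3 \sqrt{39}$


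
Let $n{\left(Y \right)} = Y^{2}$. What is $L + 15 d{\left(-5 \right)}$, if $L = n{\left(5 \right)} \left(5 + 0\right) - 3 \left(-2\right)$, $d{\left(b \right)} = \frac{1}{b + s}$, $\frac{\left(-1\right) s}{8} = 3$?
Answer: $\frac{3784}{29} \approx 130.48$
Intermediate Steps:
$s = -24$ ($s = \left(-8\right) 3 = -24$)
$d{\left(b \right)} = \frac{1}{-24 + b}$ ($d{\left(b \right)} = \frac{1}{b - 24} = \frac{1}{-24 + b}$)
$L = 131$ ($L = 5^{2} \left(5 + 0\right) - 3 \left(-2\right) = 25 \cdot 5 - -6 = 125 + 6 = 131$)
$L + 15 d{\left(-5 \right)} = 131 + \frac{15}{-24 - 5} = 131 + \frac{15}{-29} = 131 + 15 \left(- \frac{1}{29}\right) = 131 - \frac{15}{29} = \frac{3784}{29}$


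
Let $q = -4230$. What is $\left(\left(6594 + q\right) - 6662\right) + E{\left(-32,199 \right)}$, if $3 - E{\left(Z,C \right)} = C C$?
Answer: $-43896$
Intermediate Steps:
$E{\left(Z,C \right)} = 3 - C^{2}$ ($E{\left(Z,C \right)} = 3 - C C = 3 - C^{2}$)
$\left(\left(6594 + q\right) - 6662\right) + E{\left(-32,199 \right)} = \left(\left(6594 - 4230\right) - 6662\right) + \left(3 - 199^{2}\right) = \left(2364 - 6662\right) + \left(3 - 39601\right) = -4298 + \left(3 - 39601\right) = -4298 - 39598 = -43896$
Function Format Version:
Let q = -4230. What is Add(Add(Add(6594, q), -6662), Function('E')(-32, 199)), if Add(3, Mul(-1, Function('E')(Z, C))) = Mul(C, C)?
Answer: -43896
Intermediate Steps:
Function('E')(Z, C) = Add(3, Mul(-1, Pow(C, 2))) (Function('E')(Z, C) = Add(3, Mul(-1, Mul(C, C))) = Add(3, Mul(-1, Pow(C, 2))))
Add(Add(Add(6594, q), -6662), Function('E')(-32, 199)) = Add(Add(Add(6594, -4230), -6662), Add(3, Mul(-1, Pow(199, 2)))) = Add(Add(2364, -6662), Add(3, Mul(-1, 39601))) = Add(-4298, Add(3, -39601)) = Add(-4298, -39598) = -43896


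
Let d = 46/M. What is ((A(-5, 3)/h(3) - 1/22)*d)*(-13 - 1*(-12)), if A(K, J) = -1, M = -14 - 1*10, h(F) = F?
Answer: -575/792 ≈ -0.72601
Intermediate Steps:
M = -24 (M = -14 - 10 = -24)
d = -23/12 (d = 46/(-24) = 46*(-1/24) = -23/12 ≈ -1.9167)
((A(-5, 3)/h(3) - 1/22)*d)*(-13 - 1*(-12)) = ((-1/3 - 1/22)*(-23/12))*(-13 - 1*(-12)) = ((-1*⅓ - 1*1/22)*(-23/12))*(-13 + 12) = ((-⅓ - 1/22)*(-23/12))*(-1) = -25/66*(-23/12)*(-1) = (575/792)*(-1) = -575/792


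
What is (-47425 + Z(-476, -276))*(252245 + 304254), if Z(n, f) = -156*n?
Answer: 14931424669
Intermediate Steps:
(-47425 + Z(-476, -276))*(252245 + 304254) = (-47425 - 156*(-476))*(252245 + 304254) = (-47425 + 74256)*556499 = 26831*556499 = 14931424669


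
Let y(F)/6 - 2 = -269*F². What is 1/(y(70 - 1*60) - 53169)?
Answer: -1/214557 ≈ -4.6608e-6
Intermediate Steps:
y(F) = 12 - 1614*F² (y(F) = 12 + 6*(-269*F²) = 12 - 1614*F²)
1/(y(70 - 1*60) - 53169) = 1/((12 - 1614*(70 - 1*60)²) - 53169) = 1/((12 - 1614*(70 - 60)²) - 53169) = 1/((12 - 1614*10²) - 53169) = 1/((12 - 1614*100) - 53169) = 1/((12 - 161400) - 53169) = 1/(-161388 - 53169) = 1/(-214557) = -1/214557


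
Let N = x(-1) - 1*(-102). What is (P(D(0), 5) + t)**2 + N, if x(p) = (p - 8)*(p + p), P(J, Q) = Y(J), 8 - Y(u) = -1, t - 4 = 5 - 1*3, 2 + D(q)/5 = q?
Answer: 345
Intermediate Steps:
D(q) = -10 + 5*q
t = 6 (t = 4 + (5 - 1*3) = 4 + (5 - 3) = 4 + 2 = 6)
Y(u) = 9 (Y(u) = 8 - 1*(-1) = 8 + 1 = 9)
P(J, Q) = 9
x(p) = 2*p*(-8 + p) (x(p) = (-8 + p)*(2*p) = 2*p*(-8 + p))
N = 120 (N = 2*(-1)*(-8 - 1) - 1*(-102) = 2*(-1)*(-9) + 102 = 18 + 102 = 120)
(P(D(0), 5) + t)**2 + N = (9 + 6)**2 + 120 = 15**2 + 120 = 225 + 120 = 345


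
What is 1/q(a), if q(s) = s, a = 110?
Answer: 1/110 ≈ 0.0090909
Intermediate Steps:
1/q(a) = 1/110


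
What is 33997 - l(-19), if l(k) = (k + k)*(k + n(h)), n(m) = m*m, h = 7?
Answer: 35137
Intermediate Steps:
n(m) = m²
l(k) = 2*k*(49 + k) (l(k) = (k + k)*(k + 7²) = (2*k)*(k + 49) = (2*k)*(49 + k) = 2*k*(49 + k))
33997 - l(-19) = 33997 - 2*(-19)*(49 - 19) = 33997 - 2*(-19)*30 = 33997 - 1*(-1140) = 33997 + 1140 = 35137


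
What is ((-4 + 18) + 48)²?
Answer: 3844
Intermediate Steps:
((-4 + 18) + 48)² = (14 + 48)² = 62² = 3844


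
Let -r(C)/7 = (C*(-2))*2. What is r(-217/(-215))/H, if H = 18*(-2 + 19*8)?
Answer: 1519/145125 ≈ 0.010467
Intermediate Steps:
r(C) = 28*C (r(C) = -7*C*(-2)*2 = -7*(-2*C)*2 = -(-28)*C = 28*C)
H = 2700 (H = 18*(-2 + 152) = 18*150 = 2700)
r(-217/(-215))/H = (28*(-217/(-215)))/2700 = (28*(-217*(-1/215)))*(1/2700) = (28*(217/215))*(1/2700) = (6076/215)*(1/2700) = 1519/145125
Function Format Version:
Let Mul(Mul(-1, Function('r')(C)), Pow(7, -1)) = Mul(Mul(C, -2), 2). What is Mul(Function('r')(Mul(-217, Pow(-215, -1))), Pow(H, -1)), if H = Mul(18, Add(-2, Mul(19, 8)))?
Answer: Rational(1519, 145125) ≈ 0.010467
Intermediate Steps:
Function('r')(C) = Mul(28, C) (Function('r')(C) = Mul(-7, Mul(Mul(C, -2), 2)) = Mul(-7, Mul(Mul(-2, C), 2)) = Mul(-7, Mul(-4, C)) = Mul(28, C))
H = 2700 (H = Mul(18, Add(-2, 152)) = Mul(18, 150) = 2700)
Mul(Function('r')(Mul(-217, Pow(-215, -1))), Pow(H, -1)) = Mul(Mul(28, Mul(-217, Pow(-215, -1))), Pow(2700, -1)) = Mul(Mul(28, Mul(-217, Rational(-1, 215))), Rational(1, 2700)) = Mul(Mul(28, Rational(217, 215)), Rational(1, 2700)) = Mul(Rational(6076, 215), Rational(1, 2700)) = Rational(1519, 145125)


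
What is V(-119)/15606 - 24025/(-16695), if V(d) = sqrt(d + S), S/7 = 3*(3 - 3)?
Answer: 4805/3339 + I*sqrt(119)/15606 ≈ 1.4391 + 0.00069901*I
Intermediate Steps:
S = 0 (S = 7*(3*(3 - 3)) = 7*(3*0) = 7*0 = 0)
V(d) = sqrt(d) (V(d) = sqrt(d + 0) = sqrt(d))
V(-119)/15606 - 24025/(-16695) = sqrt(-119)/15606 - 24025/(-16695) = (I*sqrt(119))*(1/15606) - 24025*(-1/16695) = I*sqrt(119)/15606 + 4805/3339 = 4805/3339 + I*sqrt(119)/15606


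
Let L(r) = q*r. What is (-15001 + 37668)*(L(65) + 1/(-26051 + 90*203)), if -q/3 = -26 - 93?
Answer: 4092710543368/7781 ≈ 5.2599e+8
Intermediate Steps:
q = 357 (q = -3*(-26 - 93) = -3*(-119) = 357)
L(r) = 357*r
(-15001 + 37668)*(L(65) + 1/(-26051 + 90*203)) = (-15001 + 37668)*(357*65 + 1/(-26051 + 90*203)) = 22667*(23205 + 1/(-26051 + 18270)) = 22667*(23205 + 1/(-7781)) = 22667*(23205 - 1/7781) = 22667*(180558104/7781) = 4092710543368/7781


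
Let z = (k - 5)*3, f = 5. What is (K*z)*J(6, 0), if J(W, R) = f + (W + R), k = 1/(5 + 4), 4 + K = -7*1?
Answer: 5324/3 ≈ 1774.7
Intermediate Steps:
K = -11 (K = -4 - 7*1 = -4 - 7 = -11)
k = ⅑ (k = 1/9 = ⅑ ≈ 0.11111)
J(W, R) = 5 + R + W (J(W, R) = 5 + (W + R) = 5 + (R + W) = 5 + R + W)
z = -44/3 (z = (⅑ - 5)*3 = -44/9*3 = -44/3 ≈ -14.667)
(K*z)*J(6, 0) = (-11*(-44/3))*(5 + 0 + 6) = (484/3)*11 = 5324/3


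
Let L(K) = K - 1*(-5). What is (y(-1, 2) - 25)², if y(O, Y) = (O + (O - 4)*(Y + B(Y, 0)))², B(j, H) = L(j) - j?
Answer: 1615441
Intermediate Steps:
L(K) = 5 + K (L(K) = K + 5 = 5 + K)
B(j, H) = 5 (B(j, H) = (5 + j) - j = 5)
y(O, Y) = (O + (-4 + O)*(5 + Y))² (y(O, Y) = (O + (O - 4)*(Y + 5))² = (O + (-4 + O)*(5 + Y))²)
(y(-1, 2) - 25)² = ((-20 - 4*2 + 6*(-1) - 1*2)² - 25)² = ((-20 - 8 - 6 - 2)² - 25)² = ((-36)² - 25)² = (1296 - 25)² = 1271² = 1615441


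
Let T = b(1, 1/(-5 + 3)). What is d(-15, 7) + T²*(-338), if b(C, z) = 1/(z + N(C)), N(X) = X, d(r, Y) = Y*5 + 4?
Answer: -1313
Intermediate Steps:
d(r, Y) = 4 + 5*Y (d(r, Y) = 5*Y + 4 = 4 + 5*Y)
b(C, z) = 1/(C + z) (b(C, z) = 1/(z + C) = 1/(C + z))
T = 2 (T = 1/(1 + 1/(-5 + 3)) = 1/(1 + 1/(-2)) = 1/(1 - ½) = 1/(½) = 2)
d(-15, 7) + T²*(-338) = (4 + 5*7) + 2²*(-338) = (4 + 35) + 4*(-338) = 39 - 1352 = -1313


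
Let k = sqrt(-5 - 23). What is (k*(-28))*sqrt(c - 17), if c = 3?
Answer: 392*sqrt(2) ≈ 554.37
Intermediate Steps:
k = 2*I*sqrt(7) (k = sqrt(-28) = 2*I*sqrt(7) ≈ 5.2915*I)
(k*(-28))*sqrt(c - 17) = ((2*I*sqrt(7))*(-28))*sqrt(3 - 17) = (-56*I*sqrt(7))*sqrt(-14) = (-56*I*sqrt(7))*(I*sqrt(14)) = 392*sqrt(2)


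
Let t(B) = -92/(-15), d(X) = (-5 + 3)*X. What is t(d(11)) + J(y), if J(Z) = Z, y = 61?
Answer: 1007/15 ≈ 67.133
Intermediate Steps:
d(X) = -2*X
t(B) = 92/15 (t(B) = -92*(-1/15) = 92/15)
t(d(11)) + J(y) = 92/15 + 61 = 1007/15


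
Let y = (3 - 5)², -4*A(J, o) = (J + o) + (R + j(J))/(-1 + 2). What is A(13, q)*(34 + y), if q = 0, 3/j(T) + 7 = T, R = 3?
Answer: -627/4 ≈ -156.75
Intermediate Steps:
j(T) = 3/(-7 + T)
A(J, o) = -¾ - 3/(4*(-7 + J)) - J/4 - o/4 (A(J, o) = -((J + o) + (3 + 3/(-7 + J))/(-1 + 2))/4 = -((J + o) + (3 + 3/(-7 + J))/1)/4 = -((J + o) + (3 + 3/(-7 + J))*1)/4 = -((J + o) + (3 + 3/(-7 + J)))/4 = -(3 + J + o + 3/(-7 + J))/4 = -¾ - 3/(4*(-7 + J)) - J/4 - o/4)
y = 4 (y = (-2)² = 4)
A(13, q)*(34 + y) = ((-3 + (-7 + 13)*(-3 - 1*13 - 1*0))/(4*(-7 + 13)))*(34 + 4) = ((¼)*(-3 + 6*(-3 - 13 + 0))/6)*38 = ((¼)*(⅙)*(-3 + 6*(-16)))*38 = ((¼)*(⅙)*(-3 - 96))*38 = ((¼)*(⅙)*(-99))*38 = -33/8*38 = -627/4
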